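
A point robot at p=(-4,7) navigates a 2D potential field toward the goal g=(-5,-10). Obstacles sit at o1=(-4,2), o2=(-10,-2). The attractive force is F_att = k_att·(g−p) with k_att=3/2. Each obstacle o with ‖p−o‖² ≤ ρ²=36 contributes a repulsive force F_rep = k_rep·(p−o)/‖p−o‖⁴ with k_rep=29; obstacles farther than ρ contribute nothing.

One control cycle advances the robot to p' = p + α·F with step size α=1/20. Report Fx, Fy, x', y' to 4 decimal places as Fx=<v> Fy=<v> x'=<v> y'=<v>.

Fx=-1.5000 Fy=-25.2680 x'=-4.0750 y'=5.7366

F_att = 3/2·(g−p) = 3/2·(-1,-17) = (-1.5000,-25.5000)
o1: d²=25 ≤ ρ²=36; F_rep = 29·(0,5)/25² = (0.0000,0.2320)
o2: d²=117 > ρ²=36 → inactive
F = F_att + ΣF_rep = (-1.5000,-25.2680)
p' = p + 1/20·F = (-4.0750,5.7366)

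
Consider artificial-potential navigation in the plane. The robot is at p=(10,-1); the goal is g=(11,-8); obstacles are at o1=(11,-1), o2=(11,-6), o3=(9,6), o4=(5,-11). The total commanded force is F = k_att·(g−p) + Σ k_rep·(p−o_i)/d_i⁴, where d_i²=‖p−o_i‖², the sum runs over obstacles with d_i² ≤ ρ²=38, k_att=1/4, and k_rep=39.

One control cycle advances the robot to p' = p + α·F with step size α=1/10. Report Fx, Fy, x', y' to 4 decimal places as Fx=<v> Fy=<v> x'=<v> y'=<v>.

Fx=-38.8077 Fy=-1.4615 x'=6.1192 y'=-1.1462

F_att = 1/4·(g−p) = 1/4·(1,-7) = (0.2500,-1.7500)
o1: d²=1 ≤ ρ²=38; F_rep = 39·(-1,0)/1² = (-39.0000,0.0000)
o2: d²=26 ≤ ρ²=38; F_rep = 39·(-1,5)/26² = (-0.0577,0.2885)
o3: d²=50 > ρ²=38 → inactive
o4: d²=125 > ρ²=38 → inactive
F = F_att + ΣF_rep = (-38.8077,-1.4615)
p' = p + 1/10·F = (6.1192,-1.1462)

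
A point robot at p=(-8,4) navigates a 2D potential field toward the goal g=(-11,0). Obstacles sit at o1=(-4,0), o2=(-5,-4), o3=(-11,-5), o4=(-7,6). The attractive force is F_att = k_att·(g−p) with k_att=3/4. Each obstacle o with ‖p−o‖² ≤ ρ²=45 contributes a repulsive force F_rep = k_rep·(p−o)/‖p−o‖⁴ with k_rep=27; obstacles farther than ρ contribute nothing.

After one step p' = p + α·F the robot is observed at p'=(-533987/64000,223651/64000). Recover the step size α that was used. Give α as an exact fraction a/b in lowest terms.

F_att = 3/4·(g−p) = 3/4·(-3,-4) = (-2.2500,-3.0000)
o1: d²=32 ≤ ρ²=45; F_rep = 27·(-4,4)/32² = (-0.1055,0.1055)
o2: d²=73 > ρ²=45 → inactive
o3: d²=90 > ρ²=45 → inactive
o4: d²=5 ≤ ρ²=45; F_rep = 27·(-1,-2)/5² = (-1.0800,-2.1600)
F = F_att + ΣF_rep = (-3.4355,-5.0545)
Δp = p'−p = (-0.3435,-0.5055); α = Δx/Fx = (-21987/64000) / (-21987/6400) = 1/10
check: Δy/Fy = (-32349/64000) / (-32349/6400) = 1/10 ✓

α = 1/10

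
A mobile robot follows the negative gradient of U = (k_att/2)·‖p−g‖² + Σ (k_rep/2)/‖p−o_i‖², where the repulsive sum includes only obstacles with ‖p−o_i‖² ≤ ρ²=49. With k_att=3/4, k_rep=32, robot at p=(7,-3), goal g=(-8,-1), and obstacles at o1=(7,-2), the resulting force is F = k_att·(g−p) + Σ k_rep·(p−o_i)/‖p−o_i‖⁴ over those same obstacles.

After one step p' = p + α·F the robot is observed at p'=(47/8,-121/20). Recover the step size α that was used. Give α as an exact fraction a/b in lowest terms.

F_att = 3/4·(g−p) = 3/4·(-15,2) = (-11.2500,1.5000)
o1: d²=1 ≤ ρ²=49; F_rep = 32·(0,-1)/1² = (0.0000,-32.0000)
F = F_att + ΣF_rep = (-11.2500,-30.5000)
Δp = p'−p = (-1.1250,-3.0500); α = Δx/Fx = (-9/8) / (-45/4) = 1/10
check: Δy/Fy = (-61/20) / (-61/2) = 1/10 ✓

α = 1/10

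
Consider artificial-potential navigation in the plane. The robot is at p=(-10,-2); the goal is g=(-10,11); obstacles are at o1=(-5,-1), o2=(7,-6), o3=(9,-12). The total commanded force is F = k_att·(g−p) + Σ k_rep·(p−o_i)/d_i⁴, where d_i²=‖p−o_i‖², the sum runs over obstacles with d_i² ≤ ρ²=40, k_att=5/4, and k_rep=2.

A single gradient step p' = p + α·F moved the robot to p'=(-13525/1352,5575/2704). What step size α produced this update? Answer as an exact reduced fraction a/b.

F_att = 5/4·(g−p) = 5/4·(0,13) = (0.0000,16.2500)
o1: d²=26 ≤ ρ²=40; F_rep = 2·(-5,-1)/26² = (-0.0148,-0.0030)
o2: d²=305 > ρ²=40 → inactive
o3: d²=461 > ρ²=40 → inactive
F = F_att + ΣF_rep = (-0.0148,16.2470)
Δp = p'−p = (-0.0037,4.0618); α = Δx/Fx = (-5/1352) / (-5/338) = 1/4
check: Δy/Fy = (10983/2704) / (10983/676) = 1/4 ✓

α = 1/4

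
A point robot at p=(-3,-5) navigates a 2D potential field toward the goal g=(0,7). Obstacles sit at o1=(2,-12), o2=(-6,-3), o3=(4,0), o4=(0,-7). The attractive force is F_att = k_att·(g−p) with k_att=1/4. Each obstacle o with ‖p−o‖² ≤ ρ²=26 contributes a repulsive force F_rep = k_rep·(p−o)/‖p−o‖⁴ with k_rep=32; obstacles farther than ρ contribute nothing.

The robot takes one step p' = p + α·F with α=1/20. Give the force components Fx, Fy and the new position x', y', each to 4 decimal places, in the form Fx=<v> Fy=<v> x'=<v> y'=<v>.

F_att = 1/4·(g−p) = 1/4·(3,12) = (0.7500,3.0000)
o1: d²=74 > ρ²=26 → inactive
o2: d²=13 ≤ ρ²=26; F_rep = 32·(3,-2)/13² = (0.5680,-0.3787)
o3: d²=74 > ρ²=26 → inactive
o4: d²=13 ≤ ρ²=26; F_rep = 32·(-3,2)/13² = (-0.5680,0.3787)
F = F_att + ΣF_rep = (0.7500,3.0000)
p' = p + 1/20·F = (-2.9625,-4.8500)

Fx=0.7500 Fy=3.0000 x'=-2.9625 y'=-4.8500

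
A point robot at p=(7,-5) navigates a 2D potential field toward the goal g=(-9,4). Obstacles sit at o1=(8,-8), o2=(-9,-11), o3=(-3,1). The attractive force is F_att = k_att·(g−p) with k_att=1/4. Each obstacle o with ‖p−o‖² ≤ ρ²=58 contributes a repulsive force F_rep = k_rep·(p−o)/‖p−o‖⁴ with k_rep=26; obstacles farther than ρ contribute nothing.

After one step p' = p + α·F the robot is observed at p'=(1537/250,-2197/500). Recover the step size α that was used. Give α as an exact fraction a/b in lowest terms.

F_att = 1/4·(g−p) = 1/4·(-16,9) = (-4.0000,2.2500)
o1: d²=10 ≤ ρ²=58; F_rep = 26·(-1,3)/10² = (-0.2600,0.7800)
o2: d²=292 > ρ²=58 → inactive
o3: d²=136 > ρ²=58 → inactive
F = F_att + ΣF_rep = (-4.2600,3.0300)
Δp = p'−p = (-0.8520,0.6060); α = Δx/Fx = (-213/250) / (-213/50) = 1/5
check: Δy/Fy = (303/500) / (303/100) = 1/5 ✓

α = 1/5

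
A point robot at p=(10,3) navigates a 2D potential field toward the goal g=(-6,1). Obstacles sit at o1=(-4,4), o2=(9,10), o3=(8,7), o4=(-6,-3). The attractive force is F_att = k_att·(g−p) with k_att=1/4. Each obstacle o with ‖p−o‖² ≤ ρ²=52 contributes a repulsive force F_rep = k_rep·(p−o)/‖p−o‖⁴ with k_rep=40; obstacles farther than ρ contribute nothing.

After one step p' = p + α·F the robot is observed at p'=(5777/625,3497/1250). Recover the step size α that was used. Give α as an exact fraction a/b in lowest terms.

α = 1/5

F_att = 1/4·(g−p) = 1/4·(-16,-2) = (-4.0000,-0.5000)
o1: d²=197 > ρ²=52 → inactive
o2: d²=50 ≤ ρ²=52; F_rep = 40·(1,-7)/50² = (0.0160,-0.1120)
o3: d²=20 ≤ ρ²=52; F_rep = 40·(2,-4)/20² = (0.2000,-0.4000)
o4: d²=292 > ρ²=52 → inactive
F = F_att + ΣF_rep = (-3.7840,-1.0120)
Δp = p'−p = (-0.7568,-0.2024); α = Δx/Fx = (-473/625) / (-473/125) = 1/5
check: Δy/Fy = (-253/1250) / (-253/250) = 1/5 ✓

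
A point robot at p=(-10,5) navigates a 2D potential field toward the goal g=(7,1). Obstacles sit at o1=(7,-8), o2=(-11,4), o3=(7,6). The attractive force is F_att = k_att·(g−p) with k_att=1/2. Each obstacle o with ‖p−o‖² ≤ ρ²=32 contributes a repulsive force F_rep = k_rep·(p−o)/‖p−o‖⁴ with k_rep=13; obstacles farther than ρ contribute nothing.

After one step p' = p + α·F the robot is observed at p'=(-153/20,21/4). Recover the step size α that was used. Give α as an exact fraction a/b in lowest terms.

α = 1/5

F_att = 1/2·(g−p) = 1/2·(17,-4) = (8.5000,-2.0000)
o1: d²=458 > ρ²=32 → inactive
o2: d²=2 ≤ ρ²=32; F_rep = 13·(1,1)/2² = (3.2500,3.2500)
o3: d²=290 > ρ²=32 → inactive
F = F_att + ΣF_rep = (11.7500,1.2500)
Δp = p'−p = (2.3500,0.2500); α = Δx/Fx = (47/20) / (47/4) = 1/5
check: Δy/Fy = (1/4) / (5/4) = 1/5 ✓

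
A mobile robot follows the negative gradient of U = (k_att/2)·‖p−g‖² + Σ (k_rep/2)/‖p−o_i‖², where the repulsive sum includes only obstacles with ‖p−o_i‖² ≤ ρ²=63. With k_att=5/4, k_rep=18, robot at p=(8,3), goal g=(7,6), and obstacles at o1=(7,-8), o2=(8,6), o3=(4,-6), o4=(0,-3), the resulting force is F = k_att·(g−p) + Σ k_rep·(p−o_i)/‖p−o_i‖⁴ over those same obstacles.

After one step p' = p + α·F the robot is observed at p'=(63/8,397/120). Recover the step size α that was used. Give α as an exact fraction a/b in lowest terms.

α = 1/10

F_att = 5/4·(g−p) = 5/4·(-1,3) = (-1.2500,3.7500)
o1: d²=122 > ρ²=63 → inactive
o2: d²=9 ≤ ρ²=63; F_rep = 18·(0,-3)/9² = (0.0000,-0.6667)
o3: d²=97 > ρ²=63 → inactive
o4: d²=100 > ρ²=63 → inactive
F = F_att + ΣF_rep = (-1.2500,3.0833)
Δp = p'−p = (-0.1250,0.3083); α = Δx/Fx = (-1/8) / (-5/4) = 1/10
check: Δy/Fy = (37/120) / (37/12) = 1/10 ✓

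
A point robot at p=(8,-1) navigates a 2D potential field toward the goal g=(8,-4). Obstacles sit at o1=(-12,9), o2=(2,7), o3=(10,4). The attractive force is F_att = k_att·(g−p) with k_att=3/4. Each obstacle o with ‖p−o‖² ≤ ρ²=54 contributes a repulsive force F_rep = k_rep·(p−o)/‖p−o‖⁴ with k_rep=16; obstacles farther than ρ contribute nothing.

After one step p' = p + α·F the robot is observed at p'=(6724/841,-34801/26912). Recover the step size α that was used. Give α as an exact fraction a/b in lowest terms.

F_att = 3/4·(g−p) = 3/4·(0,-3) = (0.0000,-2.2500)
o1: d²=500 > ρ²=54 → inactive
o2: d²=100 > ρ²=54 → inactive
o3: d²=29 ≤ ρ²=54; F_rep = 16·(-2,-5)/29² = (-0.0380,-0.0951)
F = F_att + ΣF_rep = (-0.0380,-2.3451)
Δp = p'−p = (-0.0048,-0.2931); α = Δx/Fx = (-4/841) / (-32/841) = 1/8
check: Δy/Fy = (-7889/26912) / (-7889/3364) = 1/8 ✓

α = 1/8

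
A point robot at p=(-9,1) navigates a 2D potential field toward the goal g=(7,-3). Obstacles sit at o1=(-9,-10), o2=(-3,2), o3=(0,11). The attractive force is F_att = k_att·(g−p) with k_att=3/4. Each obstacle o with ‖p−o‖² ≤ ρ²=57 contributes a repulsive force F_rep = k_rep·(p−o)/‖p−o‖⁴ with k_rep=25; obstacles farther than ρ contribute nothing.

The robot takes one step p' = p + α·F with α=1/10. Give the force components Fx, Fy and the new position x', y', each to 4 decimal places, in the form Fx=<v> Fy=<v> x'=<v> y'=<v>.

F_att = 3/4·(g−p) = 3/4·(16,-4) = (12.0000,-3.0000)
o1: d²=121 > ρ²=57 → inactive
o2: d²=37 ≤ ρ²=57; F_rep = 25·(-6,-1)/37² = (-0.1096,-0.0183)
o3: d²=181 > ρ²=57 → inactive
F = F_att + ΣF_rep = (11.8904,-3.0183)
p' = p + 1/10·F = (-7.8110,0.6982)

Fx=11.8904 Fy=-3.0183 x'=-7.8110 y'=0.6982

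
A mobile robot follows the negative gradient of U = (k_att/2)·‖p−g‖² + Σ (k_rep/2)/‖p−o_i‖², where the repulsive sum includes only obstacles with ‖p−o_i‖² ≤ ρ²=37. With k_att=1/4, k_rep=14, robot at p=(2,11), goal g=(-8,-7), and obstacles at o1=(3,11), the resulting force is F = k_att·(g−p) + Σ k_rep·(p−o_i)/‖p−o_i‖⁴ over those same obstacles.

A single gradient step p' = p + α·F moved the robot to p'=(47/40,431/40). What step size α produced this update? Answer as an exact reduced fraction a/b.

α = 1/20

F_att = 1/4·(g−p) = 1/4·(-10,-18) = (-2.5000,-4.5000)
o1: d²=1 ≤ ρ²=37; F_rep = 14·(-1,0)/1² = (-14.0000,0.0000)
F = F_att + ΣF_rep = (-16.5000,-4.5000)
Δp = p'−p = (-0.8250,-0.2250); α = Δx/Fx = (-33/40) / (-33/2) = 1/20
check: Δy/Fy = (-9/40) / (-9/2) = 1/20 ✓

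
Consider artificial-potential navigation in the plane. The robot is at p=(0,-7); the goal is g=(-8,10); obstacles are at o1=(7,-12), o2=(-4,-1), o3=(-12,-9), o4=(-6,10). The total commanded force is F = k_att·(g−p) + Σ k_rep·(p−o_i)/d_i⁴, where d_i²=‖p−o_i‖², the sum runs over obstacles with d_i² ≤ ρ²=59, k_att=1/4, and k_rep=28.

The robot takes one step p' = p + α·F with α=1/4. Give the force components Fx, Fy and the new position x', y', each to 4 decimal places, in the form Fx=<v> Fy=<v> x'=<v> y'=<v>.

F_att = 1/4·(g−p) = 1/4·(-8,17) = (-2.0000,4.2500)
o1: d²=74 > ρ²=59 → inactive
o2: d²=52 ≤ ρ²=59; F_rep = 28·(4,-6)/52² = (0.0414,-0.0621)
o3: d²=148 > ρ²=59 → inactive
o4: d²=325 > ρ²=59 → inactive
F = F_att + ΣF_rep = (-1.9586,4.1879)
p' = p + 1/4·F = (-0.4896,-5.9530)

Fx=-1.9586 Fy=4.1879 x'=-0.4896 y'=-5.9530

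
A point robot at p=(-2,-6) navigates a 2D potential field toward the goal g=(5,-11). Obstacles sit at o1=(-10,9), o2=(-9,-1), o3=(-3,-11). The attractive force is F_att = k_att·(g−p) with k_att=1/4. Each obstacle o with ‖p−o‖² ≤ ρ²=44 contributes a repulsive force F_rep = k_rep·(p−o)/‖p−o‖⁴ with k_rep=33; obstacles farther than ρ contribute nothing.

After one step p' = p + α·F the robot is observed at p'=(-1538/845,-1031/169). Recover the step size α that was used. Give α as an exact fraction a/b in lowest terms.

α = 1/10

F_att = 1/4·(g−p) = 1/4·(7,-5) = (1.7500,-1.2500)
o1: d²=289 > ρ²=44 → inactive
o2: d²=74 > ρ²=44 → inactive
o3: d²=26 ≤ ρ²=44; F_rep = 33·(1,5)/26² = (0.0488,0.2441)
F = F_att + ΣF_rep = (1.7988,-1.0059)
Δp = p'−p = (0.1799,-0.1006); α = Δx/Fx = (152/845) / (304/169) = 1/10
check: Δy/Fy = (-17/169) / (-170/169) = 1/10 ✓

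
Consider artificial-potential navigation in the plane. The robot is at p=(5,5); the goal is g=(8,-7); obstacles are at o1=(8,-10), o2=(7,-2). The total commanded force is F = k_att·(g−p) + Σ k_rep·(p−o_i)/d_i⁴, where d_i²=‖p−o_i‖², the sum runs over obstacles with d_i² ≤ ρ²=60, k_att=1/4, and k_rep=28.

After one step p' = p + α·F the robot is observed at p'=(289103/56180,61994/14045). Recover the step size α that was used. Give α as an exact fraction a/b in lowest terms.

F_att = 1/4·(g−p) = 1/4·(3,-12) = (0.7500,-3.0000)
o1: d²=234 > ρ²=60 → inactive
o2: d²=53 ≤ ρ²=60; F_rep = 28·(-2,7)/53² = (-0.0199,0.0698)
F = F_att + ΣF_rep = (0.7301,-2.9302)
Δp = p'−p = (0.1460,-0.5860); α = Δx/Fx = (8203/56180) / (8203/11236) = 1/5
check: Δy/Fy = (-8231/14045) / (-8231/2809) = 1/5 ✓

α = 1/5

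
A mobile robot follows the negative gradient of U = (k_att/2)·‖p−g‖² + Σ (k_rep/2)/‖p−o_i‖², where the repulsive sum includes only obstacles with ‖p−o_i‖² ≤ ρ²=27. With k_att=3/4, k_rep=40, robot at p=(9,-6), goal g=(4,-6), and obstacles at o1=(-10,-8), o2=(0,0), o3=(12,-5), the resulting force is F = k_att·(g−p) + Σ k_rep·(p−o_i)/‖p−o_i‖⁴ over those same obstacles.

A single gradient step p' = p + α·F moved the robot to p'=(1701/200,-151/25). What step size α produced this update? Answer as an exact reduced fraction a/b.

α = 1/10

F_att = 3/4·(g−p) = 3/4·(-5,0) = (-3.7500,0.0000)
o1: d²=365 > ρ²=27 → inactive
o2: d²=117 > ρ²=27 → inactive
o3: d²=10 ≤ ρ²=27; F_rep = 40·(-3,-1)/10² = (-1.2000,-0.4000)
F = F_att + ΣF_rep = (-4.9500,-0.4000)
Δp = p'−p = (-0.4950,-0.0400); α = Δx/Fx = (-99/200) / (-99/20) = 1/10
check: Δy/Fy = (-1/25) / (-2/5) = 1/10 ✓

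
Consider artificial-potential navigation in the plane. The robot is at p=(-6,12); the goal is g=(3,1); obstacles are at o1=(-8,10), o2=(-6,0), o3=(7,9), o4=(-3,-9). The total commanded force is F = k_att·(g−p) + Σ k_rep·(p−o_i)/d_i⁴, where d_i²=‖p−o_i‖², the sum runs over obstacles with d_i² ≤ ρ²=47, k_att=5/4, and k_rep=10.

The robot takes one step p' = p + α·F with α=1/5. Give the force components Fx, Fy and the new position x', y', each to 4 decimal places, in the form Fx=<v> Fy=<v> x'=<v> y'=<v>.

Fx=11.5625 Fy=-13.4375 x'=-3.6875 y'=9.3125

F_att = 5/4·(g−p) = 5/4·(9,-11) = (11.2500,-13.7500)
o1: d²=8 ≤ ρ²=47; F_rep = 10·(2,2)/8² = (0.3125,0.3125)
o2: d²=144 > ρ²=47 → inactive
o3: d²=178 > ρ²=47 → inactive
o4: d²=450 > ρ²=47 → inactive
F = F_att + ΣF_rep = (11.5625,-13.4375)
p' = p + 1/5·F = (-3.6875,9.3125)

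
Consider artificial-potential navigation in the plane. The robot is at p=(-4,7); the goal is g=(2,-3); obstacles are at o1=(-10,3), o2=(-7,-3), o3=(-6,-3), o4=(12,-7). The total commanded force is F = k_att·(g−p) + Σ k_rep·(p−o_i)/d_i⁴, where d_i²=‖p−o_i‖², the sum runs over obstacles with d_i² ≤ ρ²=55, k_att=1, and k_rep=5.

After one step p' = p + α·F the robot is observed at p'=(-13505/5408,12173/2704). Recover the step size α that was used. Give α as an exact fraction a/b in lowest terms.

F_att = 1·(g−p) = 1·(6,-10) = (6.0000,-10.0000)
o1: d²=52 ≤ ρ²=55; F_rep = 5·(6,4)/52² = (0.0111,0.0074)
o2: d²=109 > ρ²=55 → inactive
o3: d²=104 > ρ²=55 → inactive
o4: d²=452 > ρ²=55 → inactive
F = F_att + ΣF_rep = (6.0111,-9.9926)
Δp = p'−p = (1.5028,-2.4982); α = Δx/Fx = (8127/5408) / (8127/1352) = 1/4
check: Δy/Fy = (-6755/2704) / (-6755/676) = 1/4 ✓

α = 1/4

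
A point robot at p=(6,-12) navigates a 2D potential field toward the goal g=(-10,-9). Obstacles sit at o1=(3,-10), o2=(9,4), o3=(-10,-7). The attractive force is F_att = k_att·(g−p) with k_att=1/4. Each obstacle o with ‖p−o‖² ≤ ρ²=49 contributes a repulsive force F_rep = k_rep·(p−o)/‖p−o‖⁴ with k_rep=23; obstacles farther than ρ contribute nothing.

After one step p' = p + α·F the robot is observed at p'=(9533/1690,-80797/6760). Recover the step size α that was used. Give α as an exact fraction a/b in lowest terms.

F_att = 1/4·(g−p) = 1/4·(-16,3) = (-4.0000,0.7500)
o1: d²=13 ≤ ρ²=49; F_rep = 23·(3,-2)/13² = (0.4083,-0.2722)
o2: d²=265 > ρ²=49 → inactive
o3: d²=281 > ρ²=49 → inactive
F = F_att + ΣF_rep = (-3.5917,0.4778)
Δp = p'−p = (-0.3592,0.0478); α = Δx/Fx = (-607/1690) / (-607/169) = 1/10
check: Δy/Fy = (323/6760) / (323/676) = 1/10 ✓

α = 1/10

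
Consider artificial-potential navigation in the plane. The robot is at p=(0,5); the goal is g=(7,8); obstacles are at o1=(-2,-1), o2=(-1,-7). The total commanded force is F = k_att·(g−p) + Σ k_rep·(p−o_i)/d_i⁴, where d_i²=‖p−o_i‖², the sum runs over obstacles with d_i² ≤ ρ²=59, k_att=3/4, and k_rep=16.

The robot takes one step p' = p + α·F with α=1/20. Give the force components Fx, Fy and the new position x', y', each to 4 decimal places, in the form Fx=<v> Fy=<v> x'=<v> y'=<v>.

F_att = 3/4·(g−p) = 3/4·(7,3) = (5.2500,2.2500)
o1: d²=40 ≤ ρ²=59; F_rep = 16·(2,6)/40² = (0.0200,0.0600)
o2: d²=145 > ρ²=59 → inactive
F = F_att + ΣF_rep = (5.2700,2.3100)
p' = p + 1/20·F = (0.2635,5.1155)

Fx=5.2700 Fy=2.3100 x'=0.2635 y'=5.1155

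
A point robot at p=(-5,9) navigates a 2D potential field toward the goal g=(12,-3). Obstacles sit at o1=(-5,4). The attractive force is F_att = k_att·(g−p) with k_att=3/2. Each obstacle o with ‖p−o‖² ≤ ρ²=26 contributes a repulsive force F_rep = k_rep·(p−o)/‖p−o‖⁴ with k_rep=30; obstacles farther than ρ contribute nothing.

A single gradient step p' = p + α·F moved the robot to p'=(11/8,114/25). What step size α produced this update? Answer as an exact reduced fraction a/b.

F_att = 3/2·(g−p) = 3/2·(17,-12) = (25.5000,-18.0000)
o1: d²=25 ≤ ρ²=26; F_rep = 30·(0,5)/25² = (0.0000,0.2400)
F = F_att + ΣF_rep = (25.5000,-17.7600)
Δp = p'−p = (6.3750,-4.4400); α = Δx/Fx = (51/8) / (51/2) = 1/4
check: Δy/Fy = (-111/25) / (-444/25) = 1/4 ✓

α = 1/4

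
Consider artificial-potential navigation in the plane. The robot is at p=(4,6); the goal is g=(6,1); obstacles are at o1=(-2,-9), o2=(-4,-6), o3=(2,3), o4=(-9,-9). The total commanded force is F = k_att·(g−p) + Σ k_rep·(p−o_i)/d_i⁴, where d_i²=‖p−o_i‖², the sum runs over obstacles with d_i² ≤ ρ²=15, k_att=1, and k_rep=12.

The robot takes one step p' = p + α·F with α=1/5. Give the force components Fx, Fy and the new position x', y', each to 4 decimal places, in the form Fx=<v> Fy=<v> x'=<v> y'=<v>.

Fx=2.1420 Fy=-4.7870 x'=4.4284 y'=5.0426

F_att = 1·(g−p) = 1·(2,-5) = (2.0000,-5.0000)
o1: d²=261 > ρ²=15 → inactive
o2: d²=208 > ρ²=15 → inactive
o3: d²=13 ≤ ρ²=15; F_rep = 12·(2,3)/13² = (0.1420,0.2130)
o4: d²=394 > ρ²=15 → inactive
F = F_att + ΣF_rep = (2.1420,-4.7870)
p' = p + 1/5·F = (4.4284,5.0426)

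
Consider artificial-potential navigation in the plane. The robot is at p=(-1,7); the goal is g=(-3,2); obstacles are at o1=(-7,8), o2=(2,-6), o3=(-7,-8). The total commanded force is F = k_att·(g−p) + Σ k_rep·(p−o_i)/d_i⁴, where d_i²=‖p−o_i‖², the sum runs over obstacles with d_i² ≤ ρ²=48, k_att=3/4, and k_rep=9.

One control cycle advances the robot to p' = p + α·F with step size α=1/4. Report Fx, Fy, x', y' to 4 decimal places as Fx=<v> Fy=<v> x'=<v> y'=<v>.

F_att = 3/4·(g−p) = 3/4·(-2,-5) = (-1.5000,-3.7500)
o1: d²=37 ≤ ρ²=48; F_rep = 9·(6,-1)/37² = (0.0394,-0.0066)
o2: d²=178 > ρ²=48 → inactive
o3: d²=261 > ρ²=48 → inactive
F = F_att + ΣF_rep = (-1.4606,-3.7566)
p' = p + 1/4·F = (-1.3651,6.0609)

Fx=-1.4606 Fy=-3.7566 x'=-1.3651 y'=6.0609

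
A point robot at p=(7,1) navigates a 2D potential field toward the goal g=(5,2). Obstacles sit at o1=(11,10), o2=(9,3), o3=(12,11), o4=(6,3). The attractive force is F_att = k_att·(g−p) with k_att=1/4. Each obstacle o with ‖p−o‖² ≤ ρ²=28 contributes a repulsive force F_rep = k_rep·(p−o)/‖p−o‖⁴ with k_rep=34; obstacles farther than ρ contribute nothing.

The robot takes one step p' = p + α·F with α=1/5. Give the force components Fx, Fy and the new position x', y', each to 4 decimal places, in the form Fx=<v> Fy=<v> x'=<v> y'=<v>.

F_att = 1/4·(g−p) = 1/4·(-2,1) = (-0.5000,0.2500)
o1: d²=97 > ρ²=28 → inactive
o2: d²=8 ≤ ρ²=28; F_rep = 34·(-2,-2)/8² = (-1.0625,-1.0625)
o3: d²=125 > ρ²=28 → inactive
o4: d²=5 ≤ ρ²=28; F_rep = 34·(1,-2)/5² = (1.3600,-2.7200)
F = F_att + ΣF_rep = (-0.2025,-3.5325)
p' = p + 1/5·F = (6.9595,0.2935)

Fx=-0.2025 Fy=-3.5325 x'=6.9595 y'=0.2935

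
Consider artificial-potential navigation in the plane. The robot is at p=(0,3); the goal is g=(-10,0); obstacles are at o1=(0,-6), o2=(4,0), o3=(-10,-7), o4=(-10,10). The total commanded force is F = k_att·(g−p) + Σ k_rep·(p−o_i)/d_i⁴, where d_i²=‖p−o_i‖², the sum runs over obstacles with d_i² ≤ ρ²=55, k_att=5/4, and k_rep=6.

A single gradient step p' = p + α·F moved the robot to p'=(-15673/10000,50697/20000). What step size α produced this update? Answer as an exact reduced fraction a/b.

F_att = 5/4·(g−p) = 5/4·(-10,-3) = (-12.5000,-3.7500)
o1: d²=81 > ρ²=55 → inactive
o2: d²=25 ≤ ρ²=55; F_rep = 6·(-4,3)/25² = (-0.0384,0.0288)
o3: d²=200 > ρ²=55 → inactive
o4: d²=149 > ρ²=55 → inactive
F = F_att + ΣF_rep = (-12.5384,-3.7212)
Δp = p'−p = (-1.5673,-0.4652); α = Δx/Fx = (-15673/10000) / (-15673/1250) = 1/8
check: Δy/Fy = (-9303/20000) / (-9303/2500) = 1/8 ✓

α = 1/8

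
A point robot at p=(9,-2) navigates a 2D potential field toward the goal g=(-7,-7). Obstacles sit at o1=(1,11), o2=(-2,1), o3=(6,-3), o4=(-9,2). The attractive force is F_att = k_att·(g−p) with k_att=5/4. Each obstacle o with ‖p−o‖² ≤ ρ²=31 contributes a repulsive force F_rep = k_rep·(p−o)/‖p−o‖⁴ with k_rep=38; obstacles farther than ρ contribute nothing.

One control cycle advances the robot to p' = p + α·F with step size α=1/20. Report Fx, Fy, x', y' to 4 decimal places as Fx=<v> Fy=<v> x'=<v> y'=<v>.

Fx=-18.8600 Fy=-5.8700 x'=8.0570 y'=-2.2935

F_att = 5/4·(g−p) = 5/4·(-16,-5) = (-20.0000,-6.2500)
o1: d²=233 > ρ²=31 → inactive
o2: d²=130 > ρ²=31 → inactive
o3: d²=10 ≤ ρ²=31; F_rep = 38·(3,1)/10² = (1.1400,0.3800)
o4: d²=340 > ρ²=31 → inactive
F = F_att + ΣF_rep = (-18.8600,-5.8700)
p' = p + 1/20·F = (8.0570,-2.2935)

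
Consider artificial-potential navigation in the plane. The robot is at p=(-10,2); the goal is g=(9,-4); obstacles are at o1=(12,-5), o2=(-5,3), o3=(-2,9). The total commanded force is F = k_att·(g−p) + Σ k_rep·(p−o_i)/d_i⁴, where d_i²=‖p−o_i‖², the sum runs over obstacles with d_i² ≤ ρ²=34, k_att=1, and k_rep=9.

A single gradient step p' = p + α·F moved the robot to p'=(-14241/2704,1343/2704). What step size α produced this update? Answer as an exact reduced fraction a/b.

F_att = 1·(g−p) = 1·(19,-6) = (19.0000,-6.0000)
o1: d²=533 > ρ²=34 → inactive
o2: d²=26 ≤ ρ²=34; F_rep = 9·(-5,-1)/26² = (-0.0666,-0.0133)
o3: d²=113 > ρ²=34 → inactive
F = F_att + ΣF_rep = (18.9334,-6.0133)
Δp = p'−p = (4.7334,-1.5033); α = Δx/Fx = (12799/2704) / (12799/676) = 1/4
check: Δy/Fy = (-4065/2704) / (-4065/676) = 1/4 ✓

α = 1/4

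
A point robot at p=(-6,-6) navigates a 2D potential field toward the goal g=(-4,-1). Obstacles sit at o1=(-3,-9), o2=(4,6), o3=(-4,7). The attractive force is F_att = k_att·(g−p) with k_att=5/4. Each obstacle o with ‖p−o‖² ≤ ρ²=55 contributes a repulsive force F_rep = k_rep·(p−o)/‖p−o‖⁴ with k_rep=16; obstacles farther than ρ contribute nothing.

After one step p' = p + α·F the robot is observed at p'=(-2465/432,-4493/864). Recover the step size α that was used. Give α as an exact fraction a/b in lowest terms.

F_att = 5/4·(g−p) = 5/4·(2,5) = (2.5000,6.2500)
o1: d²=18 ≤ ρ²=55; F_rep = 16·(-3,3)/18² = (-0.1481,0.1481)
o2: d²=244 > ρ²=55 → inactive
o3: d²=173 > ρ²=55 → inactive
F = F_att + ΣF_rep = (2.3519,6.3981)
Δp = p'−p = (0.2940,0.7998); α = Δx/Fx = (127/432) / (127/54) = 1/8
check: Δy/Fy = (691/864) / (691/108) = 1/8 ✓

α = 1/8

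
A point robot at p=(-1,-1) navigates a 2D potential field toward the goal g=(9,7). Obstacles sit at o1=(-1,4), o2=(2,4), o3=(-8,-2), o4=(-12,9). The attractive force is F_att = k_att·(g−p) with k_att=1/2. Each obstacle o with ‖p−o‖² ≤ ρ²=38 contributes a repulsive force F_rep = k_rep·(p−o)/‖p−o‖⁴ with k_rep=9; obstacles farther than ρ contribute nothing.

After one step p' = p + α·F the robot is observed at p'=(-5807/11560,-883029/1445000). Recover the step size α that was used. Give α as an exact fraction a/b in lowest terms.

α = 1/10

F_att = 1/2·(g−p) = 1/2·(10,8) = (5.0000,4.0000)
o1: d²=25 ≤ ρ²=38; F_rep = 9·(0,-5)/25² = (0.0000,-0.0720)
o2: d²=34 ≤ ρ²=38; F_rep = 9·(-3,-5)/34² = (-0.0234,-0.0389)
o3: d²=50 > ρ²=38 → inactive
o4: d²=221 > ρ²=38 → inactive
F = F_att + ΣF_rep = (4.9766,3.8891)
Δp = p'−p = (0.4977,0.3889); α = Δx/Fx = (5753/11560) / (5753/1156) = 1/10
check: Δy/Fy = (561971/1445000) / (561971/144500) = 1/10 ✓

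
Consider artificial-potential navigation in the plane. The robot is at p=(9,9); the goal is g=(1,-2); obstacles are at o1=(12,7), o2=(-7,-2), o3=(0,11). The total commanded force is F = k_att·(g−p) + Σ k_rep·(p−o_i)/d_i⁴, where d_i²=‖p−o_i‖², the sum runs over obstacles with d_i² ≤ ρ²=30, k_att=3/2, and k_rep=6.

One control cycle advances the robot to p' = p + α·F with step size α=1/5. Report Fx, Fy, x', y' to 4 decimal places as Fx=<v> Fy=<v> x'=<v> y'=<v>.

F_att = 3/2·(g−p) = 3/2·(-8,-11) = (-12.0000,-16.5000)
o1: d²=13 ≤ ρ²=30; F_rep = 6·(-3,2)/13² = (-0.1065,0.0710)
o2: d²=377 > ρ²=30 → inactive
o3: d²=85 > ρ²=30 → inactive
F = F_att + ΣF_rep = (-12.1065,-16.4290)
p' = p + 1/5·F = (6.5787,5.7142)

Fx=-12.1065 Fy=-16.4290 x'=6.5787 y'=5.7142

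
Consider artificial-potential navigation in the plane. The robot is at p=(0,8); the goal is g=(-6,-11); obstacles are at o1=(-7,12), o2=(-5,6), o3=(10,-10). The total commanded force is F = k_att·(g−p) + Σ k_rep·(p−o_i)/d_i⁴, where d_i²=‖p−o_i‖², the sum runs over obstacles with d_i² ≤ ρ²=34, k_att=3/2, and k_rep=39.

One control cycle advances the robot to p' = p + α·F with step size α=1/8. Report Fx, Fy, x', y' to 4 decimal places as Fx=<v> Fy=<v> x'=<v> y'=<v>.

Fx=-8.7681 Fy=-28.4073 x'=-1.0960 y'=4.4491

F_att = 3/2·(g−p) = 3/2·(-6,-19) = (-9.0000,-28.5000)
o1: d²=65 > ρ²=34 → inactive
o2: d²=29 ≤ ρ²=34; F_rep = 39·(5,2)/29² = (0.2319,0.0927)
o3: d²=424 > ρ²=34 → inactive
F = F_att + ΣF_rep = (-8.7681,-28.4073)
p' = p + 1/8·F = (-1.0960,4.4491)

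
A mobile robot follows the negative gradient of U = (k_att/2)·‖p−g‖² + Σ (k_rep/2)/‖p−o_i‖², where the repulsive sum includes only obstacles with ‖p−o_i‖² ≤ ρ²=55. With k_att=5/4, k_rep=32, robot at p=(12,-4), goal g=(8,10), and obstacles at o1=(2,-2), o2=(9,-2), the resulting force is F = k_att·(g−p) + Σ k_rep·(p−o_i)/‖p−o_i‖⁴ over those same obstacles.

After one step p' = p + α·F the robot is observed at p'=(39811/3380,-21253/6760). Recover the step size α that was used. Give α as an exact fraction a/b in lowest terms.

F_att = 5/4·(g−p) = 5/4·(-4,14) = (-5.0000,17.5000)
o1: d²=104 > ρ²=55 → inactive
o2: d²=13 ≤ ρ²=55; F_rep = 32·(3,-2)/13² = (0.5680,-0.3787)
F = F_att + ΣF_rep = (-4.4320,17.1213)
Δp = p'−p = (-0.2216,0.8561); α = Δx/Fx = (-749/3380) / (-749/169) = 1/20
check: Δy/Fy = (5787/6760) / (5787/338) = 1/20 ✓

α = 1/20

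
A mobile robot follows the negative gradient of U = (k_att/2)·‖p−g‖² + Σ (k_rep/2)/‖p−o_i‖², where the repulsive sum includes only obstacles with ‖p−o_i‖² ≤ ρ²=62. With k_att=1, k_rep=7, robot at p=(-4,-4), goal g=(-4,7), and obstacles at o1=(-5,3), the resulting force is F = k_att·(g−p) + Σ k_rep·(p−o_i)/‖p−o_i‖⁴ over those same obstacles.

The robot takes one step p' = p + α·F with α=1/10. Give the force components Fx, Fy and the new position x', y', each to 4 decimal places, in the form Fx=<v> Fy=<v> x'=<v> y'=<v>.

F_att = 1·(g−p) = 1·(0,11) = (0.0000,11.0000)
o1: d²=50 ≤ ρ²=62; F_rep = 7·(1,-7)/50² = (0.0028,-0.0196)
F = F_att + ΣF_rep = (0.0028,10.9804)
p' = p + 1/10·F = (-3.9997,-2.9020)

Fx=0.0028 Fy=10.9804 x'=-3.9997 y'=-2.9020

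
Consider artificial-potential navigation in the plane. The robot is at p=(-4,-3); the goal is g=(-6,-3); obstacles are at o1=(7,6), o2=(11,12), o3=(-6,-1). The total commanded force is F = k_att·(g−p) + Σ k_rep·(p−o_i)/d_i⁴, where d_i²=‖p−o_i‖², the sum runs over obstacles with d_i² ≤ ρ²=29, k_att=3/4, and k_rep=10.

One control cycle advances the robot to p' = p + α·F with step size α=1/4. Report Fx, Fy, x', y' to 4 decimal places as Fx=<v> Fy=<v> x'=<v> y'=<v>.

F_att = 3/4·(g−p) = 3/4·(-2,0) = (-1.5000,0.0000)
o1: d²=202 > ρ²=29 → inactive
o2: d²=450 > ρ²=29 → inactive
o3: d²=8 ≤ ρ²=29; F_rep = 10·(2,-2)/8² = (0.3125,-0.3125)
F = F_att + ΣF_rep = (-1.1875,-0.3125)
p' = p + 1/4·F = (-4.2969,-3.0781)

Fx=-1.1875 Fy=-0.3125 x'=-4.2969 y'=-3.0781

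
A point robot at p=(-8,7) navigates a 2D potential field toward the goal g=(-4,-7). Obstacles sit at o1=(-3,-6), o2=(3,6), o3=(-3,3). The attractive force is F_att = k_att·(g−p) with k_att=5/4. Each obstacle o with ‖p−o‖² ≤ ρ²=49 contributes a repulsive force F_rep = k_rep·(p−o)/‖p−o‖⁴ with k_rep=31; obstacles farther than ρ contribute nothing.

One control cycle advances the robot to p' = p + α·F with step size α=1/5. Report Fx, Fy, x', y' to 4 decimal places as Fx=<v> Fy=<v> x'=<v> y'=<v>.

F_att = 5/4·(g−p) = 5/4·(4,-14) = (5.0000,-17.5000)
o1: d²=194 > ρ²=49 → inactive
o2: d²=122 > ρ²=49 → inactive
o3: d²=41 ≤ ρ²=49; F_rep = 31·(-5,4)/41² = (-0.0922,0.0738)
F = F_att + ΣF_rep = (4.9078,-17.4262)
p' = p + 1/5·F = (-7.0184,3.5148)

Fx=4.9078 Fy=-17.4262 x'=-7.0184 y'=3.5148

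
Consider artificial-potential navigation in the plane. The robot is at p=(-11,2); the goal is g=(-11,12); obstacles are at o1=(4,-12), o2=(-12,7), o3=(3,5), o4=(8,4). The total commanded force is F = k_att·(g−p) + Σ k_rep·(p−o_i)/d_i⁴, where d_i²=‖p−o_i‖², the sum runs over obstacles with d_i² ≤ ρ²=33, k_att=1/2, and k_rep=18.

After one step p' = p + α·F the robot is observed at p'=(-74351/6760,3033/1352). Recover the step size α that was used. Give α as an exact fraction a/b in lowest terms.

F_att = 1/2·(g−p) = 1/2·(0,10) = (0.0000,5.0000)
o1: d²=421 > ρ²=33 → inactive
o2: d²=26 ≤ ρ²=33; F_rep = 18·(1,-5)/26² = (0.0266,-0.1331)
o3: d²=205 > ρ²=33 → inactive
o4: d²=365 > ρ²=33 → inactive
F = F_att + ΣF_rep = (0.0266,4.8669)
Δp = p'−p = (0.0013,0.2433); α = Δx/Fx = (9/6760) / (9/338) = 1/20
check: Δy/Fy = (329/1352) / (1645/338) = 1/20 ✓

α = 1/20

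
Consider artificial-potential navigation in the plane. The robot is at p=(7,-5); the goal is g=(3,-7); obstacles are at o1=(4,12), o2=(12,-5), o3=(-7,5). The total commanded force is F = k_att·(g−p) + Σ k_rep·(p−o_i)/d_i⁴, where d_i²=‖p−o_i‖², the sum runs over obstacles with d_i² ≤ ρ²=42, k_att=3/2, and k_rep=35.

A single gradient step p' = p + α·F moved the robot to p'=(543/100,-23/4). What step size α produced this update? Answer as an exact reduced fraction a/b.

α = 1/4

F_att = 3/2·(g−p) = 3/2·(-4,-2) = (-6.0000,-3.0000)
o1: d²=298 > ρ²=42 → inactive
o2: d²=25 ≤ ρ²=42; F_rep = 35·(-5,0)/25² = (-0.2800,0.0000)
o3: d²=296 > ρ²=42 → inactive
F = F_att + ΣF_rep = (-6.2800,-3.0000)
Δp = p'−p = (-1.5700,-0.7500); α = Δx/Fx = (-157/100) / (-157/25) = 1/4
check: Δy/Fy = (-3/4) / (-3) = 1/4 ✓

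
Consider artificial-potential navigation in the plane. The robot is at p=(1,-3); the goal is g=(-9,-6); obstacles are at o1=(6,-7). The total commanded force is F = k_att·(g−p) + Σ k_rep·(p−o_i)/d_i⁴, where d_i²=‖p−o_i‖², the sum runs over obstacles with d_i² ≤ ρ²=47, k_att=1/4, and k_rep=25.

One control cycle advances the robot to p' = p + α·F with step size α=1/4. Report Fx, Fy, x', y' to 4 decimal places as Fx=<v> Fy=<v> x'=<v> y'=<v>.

Fx=-2.5744 Fy=-0.6905 x'=0.3564 y'=-3.1726

F_att = 1/4·(g−p) = 1/4·(-10,-3) = (-2.5000,-0.7500)
o1: d²=41 ≤ ρ²=47; F_rep = 25·(-5,4)/41² = (-0.0744,0.0595)
F = F_att + ΣF_rep = (-2.5744,-0.6905)
p' = p + 1/4·F = (0.3564,-3.1726)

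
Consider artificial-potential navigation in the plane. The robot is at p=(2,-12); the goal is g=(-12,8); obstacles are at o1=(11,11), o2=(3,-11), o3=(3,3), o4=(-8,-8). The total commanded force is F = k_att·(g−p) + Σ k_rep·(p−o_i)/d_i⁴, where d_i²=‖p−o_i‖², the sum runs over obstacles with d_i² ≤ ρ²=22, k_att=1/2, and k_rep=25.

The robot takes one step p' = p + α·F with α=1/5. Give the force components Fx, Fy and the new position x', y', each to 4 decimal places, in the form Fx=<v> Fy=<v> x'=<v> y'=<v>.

F_att = 1/2·(g−p) = 1/2·(-14,20) = (-7.0000,10.0000)
o1: d²=610 > ρ²=22 → inactive
o2: d²=2 ≤ ρ²=22; F_rep = 25·(-1,-1)/2² = (-6.2500,-6.2500)
o3: d²=226 > ρ²=22 → inactive
o4: d²=116 > ρ²=22 → inactive
F = F_att + ΣF_rep = (-13.2500,3.7500)
p' = p + 1/5·F = (-0.6500,-11.2500)

Fx=-13.2500 Fy=3.7500 x'=-0.6500 y'=-11.2500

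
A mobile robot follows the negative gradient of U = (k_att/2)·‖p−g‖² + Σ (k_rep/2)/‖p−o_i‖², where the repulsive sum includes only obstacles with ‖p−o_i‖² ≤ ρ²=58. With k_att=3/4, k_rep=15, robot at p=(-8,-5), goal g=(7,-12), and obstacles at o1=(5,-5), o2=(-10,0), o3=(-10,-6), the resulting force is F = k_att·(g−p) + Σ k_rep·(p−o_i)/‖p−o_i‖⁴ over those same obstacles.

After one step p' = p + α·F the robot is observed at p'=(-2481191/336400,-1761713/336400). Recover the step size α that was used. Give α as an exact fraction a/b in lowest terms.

α = 1/20

F_att = 3/4·(g−p) = 3/4·(15,-7) = (11.2500,-5.2500)
o1: d²=169 > ρ²=58 → inactive
o2: d²=29 ≤ ρ²=58; F_rep = 15·(2,-5)/29² = (0.0357,-0.0892)
o3: d²=5 ≤ ρ²=58; F_rep = 15·(2,1)/5² = (1.2000,0.6000)
F = F_att + ΣF_rep = (12.4857,-4.7392)
Δp = p'−p = (0.6243,-0.2370); α = Δx/Fx = (210009/336400) / (210009/16820) = 1/20
check: Δy/Fy = (-79713/336400) / (-79713/16820) = 1/20 ✓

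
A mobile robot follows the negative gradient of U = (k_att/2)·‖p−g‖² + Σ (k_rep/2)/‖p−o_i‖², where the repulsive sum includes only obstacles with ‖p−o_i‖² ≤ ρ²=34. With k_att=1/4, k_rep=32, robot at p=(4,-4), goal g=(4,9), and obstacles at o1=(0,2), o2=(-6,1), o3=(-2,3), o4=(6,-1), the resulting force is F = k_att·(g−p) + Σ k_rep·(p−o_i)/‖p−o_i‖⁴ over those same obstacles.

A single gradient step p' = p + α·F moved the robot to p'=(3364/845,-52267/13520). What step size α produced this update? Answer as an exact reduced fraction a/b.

F_att = 1/4·(g−p) = 1/4·(0,13) = (0.0000,3.2500)
o1: d²=52 > ρ²=34 → inactive
o2: d²=125 > ρ²=34 → inactive
o3: d²=85 > ρ²=34 → inactive
o4: d²=13 ≤ ρ²=34; F_rep = 32·(-2,-3)/13² = (-0.3787,-0.5680)
F = F_att + ΣF_rep = (-0.3787,2.6820)
Δp = p'−p = (-0.0189,0.1341); α = Δx/Fx = (-16/845) / (-64/169) = 1/20
check: Δy/Fy = (1813/13520) / (1813/676) = 1/20 ✓

α = 1/20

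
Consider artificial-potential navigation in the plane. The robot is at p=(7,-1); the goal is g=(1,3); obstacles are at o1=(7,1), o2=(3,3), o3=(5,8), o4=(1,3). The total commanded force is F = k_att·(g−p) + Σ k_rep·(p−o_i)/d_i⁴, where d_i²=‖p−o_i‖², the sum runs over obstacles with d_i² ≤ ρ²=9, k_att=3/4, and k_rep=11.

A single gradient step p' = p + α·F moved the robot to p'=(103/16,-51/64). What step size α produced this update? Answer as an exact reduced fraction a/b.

α = 1/8

F_att = 3/4·(g−p) = 3/4·(-6,4) = (-4.5000,3.0000)
o1: d²=4 ≤ ρ²=9; F_rep = 11·(0,-2)/4² = (0.0000,-1.3750)
o2: d²=32 > ρ²=9 → inactive
o3: d²=85 > ρ²=9 → inactive
o4: d²=52 > ρ²=9 → inactive
F = F_att + ΣF_rep = (-4.5000,1.6250)
Δp = p'−p = (-0.5625,0.2031); α = Δx/Fx = (-9/16) / (-9/2) = 1/8
check: Δy/Fy = (13/64) / (13/8) = 1/8 ✓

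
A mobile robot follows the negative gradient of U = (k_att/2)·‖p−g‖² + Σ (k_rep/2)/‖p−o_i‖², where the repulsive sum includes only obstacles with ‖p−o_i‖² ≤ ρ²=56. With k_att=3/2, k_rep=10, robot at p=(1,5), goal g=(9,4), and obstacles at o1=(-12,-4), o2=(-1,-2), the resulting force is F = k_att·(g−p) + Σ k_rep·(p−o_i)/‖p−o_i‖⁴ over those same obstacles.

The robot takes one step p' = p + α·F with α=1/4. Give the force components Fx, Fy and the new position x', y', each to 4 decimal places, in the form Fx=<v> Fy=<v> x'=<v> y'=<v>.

Fx=12.0071 Fy=-1.4751 x'=4.0018 y'=4.6312

F_att = 3/2·(g−p) = 3/2·(8,-1) = (12.0000,-1.5000)
o1: d²=250 > ρ²=56 → inactive
o2: d²=53 ≤ ρ²=56; F_rep = 10·(2,7)/53² = (0.0071,0.0249)
F = F_att + ΣF_rep = (12.0071,-1.4751)
p' = p + 1/4·F = (4.0018,4.6312)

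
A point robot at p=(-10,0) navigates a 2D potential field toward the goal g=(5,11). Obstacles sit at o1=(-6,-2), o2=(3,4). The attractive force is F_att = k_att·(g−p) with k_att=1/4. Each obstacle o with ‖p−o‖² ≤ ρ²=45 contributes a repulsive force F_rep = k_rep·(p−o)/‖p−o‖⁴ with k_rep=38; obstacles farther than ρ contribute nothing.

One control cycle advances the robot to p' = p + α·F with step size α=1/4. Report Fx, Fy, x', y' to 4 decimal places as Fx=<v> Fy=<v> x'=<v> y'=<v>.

Fx=3.3700 Fy=2.9400 x'=-9.1575 y'=0.7350

F_att = 1/4·(g−p) = 1/4·(15,11) = (3.7500,2.7500)
o1: d²=20 ≤ ρ²=45; F_rep = 38·(-4,2)/20² = (-0.3800,0.1900)
o2: d²=185 > ρ²=45 → inactive
F = F_att + ΣF_rep = (3.3700,2.9400)
p' = p + 1/4·F = (-9.1575,0.7350)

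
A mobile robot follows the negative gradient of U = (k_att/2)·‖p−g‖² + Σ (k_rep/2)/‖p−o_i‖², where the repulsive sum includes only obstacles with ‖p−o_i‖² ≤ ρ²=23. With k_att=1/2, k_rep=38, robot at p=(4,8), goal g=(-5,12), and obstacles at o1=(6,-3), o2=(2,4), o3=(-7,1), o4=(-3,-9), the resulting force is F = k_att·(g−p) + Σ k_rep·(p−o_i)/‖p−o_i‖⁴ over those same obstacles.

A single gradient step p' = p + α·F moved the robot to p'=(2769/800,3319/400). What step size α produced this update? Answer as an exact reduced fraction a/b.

α = 1/8

F_att = 1/2·(g−p) = 1/2·(-9,4) = (-4.5000,2.0000)
o1: d²=125 > ρ²=23 → inactive
o2: d²=20 ≤ ρ²=23; F_rep = 38·(2,4)/20² = (0.1900,0.3800)
o3: d²=170 > ρ²=23 → inactive
o4: d²=338 > ρ²=23 → inactive
F = F_att + ΣF_rep = (-4.3100,2.3800)
Δp = p'−p = (-0.5387,0.2975); α = Δx/Fx = (-431/800) / (-431/100) = 1/8
check: Δy/Fy = (119/400) / (119/50) = 1/8 ✓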